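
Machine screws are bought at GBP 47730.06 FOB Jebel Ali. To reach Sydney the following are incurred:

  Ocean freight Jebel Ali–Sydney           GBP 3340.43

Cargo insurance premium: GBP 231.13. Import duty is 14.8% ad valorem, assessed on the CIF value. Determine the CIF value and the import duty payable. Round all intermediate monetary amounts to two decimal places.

CIF value: GBP 51301.62; import duty: GBP 7592.64

CIF = FOB price + freight + insurance
CIF = 47730.06 + 3340.43 + 231.13 = 51301.62
Import duty = 51301.62 × 14.8% = 7592.64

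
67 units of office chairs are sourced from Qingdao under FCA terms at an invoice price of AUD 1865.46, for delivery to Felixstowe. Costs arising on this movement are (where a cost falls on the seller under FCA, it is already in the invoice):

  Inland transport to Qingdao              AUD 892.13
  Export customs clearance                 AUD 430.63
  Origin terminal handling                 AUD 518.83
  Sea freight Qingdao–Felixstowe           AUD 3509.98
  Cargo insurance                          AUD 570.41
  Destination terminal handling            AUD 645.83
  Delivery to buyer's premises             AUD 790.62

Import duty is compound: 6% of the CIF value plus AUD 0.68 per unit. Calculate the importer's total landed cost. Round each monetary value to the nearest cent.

FCA: the seller delivers export-cleared goods to the carrier; the buyer bears costs from that point.
Already in the invoice (seller's account under FCA): inland to port, export clearance — exclude.
CIF value = FCA price + origin terminal + freight + insurance = 1865.46 + 518.83 + 3509.98 + 570.41 = 6464.68
Ad valorem component: 6464.68 × 6% = 387.88
Specific component: 67 × 0.68 = 45.56
Import duty = 387.88 + 45.56 = 433.44
Buyer bears: origin terminal 518.83 + freight 3509.98 + insurance 570.41 + destination terminal 645.83 + delivery 790.62 + duty 433.44 = 6469.11
Landed cost = invoice 1865.46 + 6469.11 = 8334.57

Total landed cost: AUD 8334.57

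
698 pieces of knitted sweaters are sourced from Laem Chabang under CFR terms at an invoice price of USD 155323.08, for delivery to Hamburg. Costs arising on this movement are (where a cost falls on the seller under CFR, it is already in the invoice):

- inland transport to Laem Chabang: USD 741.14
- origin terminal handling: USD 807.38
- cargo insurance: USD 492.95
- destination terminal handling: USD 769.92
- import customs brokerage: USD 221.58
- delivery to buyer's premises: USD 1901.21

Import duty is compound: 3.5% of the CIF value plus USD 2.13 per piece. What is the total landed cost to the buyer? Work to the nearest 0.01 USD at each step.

CFR: the seller pays costs through ocean freight to the destination port, but not insurance.
Already in the invoice (seller's account under CFR): inland to port, origin terminal — exclude.
CIF value = CFR price + insurance = 155323.08 + 492.95 = 155816.03
Ad valorem component: 155816.03 × 3.5% = 5453.56
Specific component: 698 × 2.13 = 1486.74
Import duty = 5453.56 + 1486.74 = 6940.30
Buyer bears: insurance 492.95 + destination terminal 769.92 + brokerage 221.58 + delivery 1901.21 + duty 6940.30 = 10325.96
Landed cost = invoice 155323.08 + 10325.96 = 165649.04

Total landed cost: USD 165649.04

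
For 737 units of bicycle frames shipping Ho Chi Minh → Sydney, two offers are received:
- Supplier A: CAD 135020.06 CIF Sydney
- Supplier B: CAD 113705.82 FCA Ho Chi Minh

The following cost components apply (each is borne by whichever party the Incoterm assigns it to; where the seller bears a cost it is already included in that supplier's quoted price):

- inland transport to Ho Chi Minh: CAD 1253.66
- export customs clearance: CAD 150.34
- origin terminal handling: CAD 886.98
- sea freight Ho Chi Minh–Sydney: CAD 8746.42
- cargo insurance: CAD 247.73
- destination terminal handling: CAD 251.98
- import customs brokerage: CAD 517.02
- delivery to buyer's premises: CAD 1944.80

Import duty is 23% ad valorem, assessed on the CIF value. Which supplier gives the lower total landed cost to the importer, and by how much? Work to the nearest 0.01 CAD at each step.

Supplier B is cheaper by CAD 14062.72

Supplier A (CIF):
The CIF price already equals the CIF value: 135020.06
Import duty = 135020.06 × 23% = 31054.61
Buyer bears (A): 251.98 + 517.02 + 1944.80 = 2713.80
Landed cost (A) = invoice 135020.06 + 2713.80 + duty 31054.61 = 168788.47
Supplier B (FCA):
CIF value = FCA price + origin terminal + freight + insurance = 113705.82 + 886.98 + 8746.42 + 247.73 = 123586.95
Import duty = 123586.95 × 23% = 28425.00
Buyer bears (B): 886.98 + 8746.42 + 247.73 + 251.98 + 517.02 + 1944.80 = 12594.93
Landed cost (B) = invoice 113705.82 + 12594.93 + duty 28425.00 = 154725.75
Difference = |168788.47 − 154725.75| = 14062.72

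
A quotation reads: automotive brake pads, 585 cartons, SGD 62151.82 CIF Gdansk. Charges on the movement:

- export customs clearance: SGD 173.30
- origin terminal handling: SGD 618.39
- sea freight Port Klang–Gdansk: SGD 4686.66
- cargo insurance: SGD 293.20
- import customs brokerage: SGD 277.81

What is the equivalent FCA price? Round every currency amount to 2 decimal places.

Not relevant to the conversion: export clearance — on the seller under both CIF and FCA; already in the CIF price and stays in the FCA price. brokerage — on the buyer under both terms; not part of either seller's price.
From CIF to FCA, the seller no longer bears: origin terminal, freight, insurance.
FCA price = 62151.82 − 618.39 − 4686.66 − 293.20 = 56553.57

FCA price: SGD 56553.57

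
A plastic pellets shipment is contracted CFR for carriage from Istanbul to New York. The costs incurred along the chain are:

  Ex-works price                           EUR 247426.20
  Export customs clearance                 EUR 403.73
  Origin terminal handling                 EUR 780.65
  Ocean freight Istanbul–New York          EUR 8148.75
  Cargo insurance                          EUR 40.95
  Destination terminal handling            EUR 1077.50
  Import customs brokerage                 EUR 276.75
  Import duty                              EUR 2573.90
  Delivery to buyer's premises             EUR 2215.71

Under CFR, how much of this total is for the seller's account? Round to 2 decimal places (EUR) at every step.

CFR: the seller pays costs through ocean freight to the destination port, but not insurance.
Seller's account: goods 247426.20 + export clearance 403.73 + origin terminal 780.65 + freight 8148.75 = 256759.33
Buyer's account: insurance 40.95 + destination terminal 1077.50 + brokerage 276.75 + duty 2573.90 + delivery 2215.71 = 6184.81

Seller's account: EUR 256759.33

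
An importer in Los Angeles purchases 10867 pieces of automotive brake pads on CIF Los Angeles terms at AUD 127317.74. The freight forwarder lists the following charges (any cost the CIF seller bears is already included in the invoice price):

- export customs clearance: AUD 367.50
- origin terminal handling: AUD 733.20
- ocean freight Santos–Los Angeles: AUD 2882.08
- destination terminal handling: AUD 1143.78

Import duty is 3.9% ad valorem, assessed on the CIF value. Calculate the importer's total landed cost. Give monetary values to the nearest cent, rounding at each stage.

Total landed cost: AUD 133426.91

CIF: the seller pays costs through ocean freight and marine insurance to the destination port.
Already in the invoice (seller's account under CIF): export clearance, origin terminal, freight — exclude.
The CIF price already equals the CIF value: 127317.74
Import duty = 127317.74 × 3.9% = 4965.39
Buyer bears: destination terminal 1143.78 + duty 4965.39 = 6109.17
Landed cost = invoice 127317.74 + 6109.17 = 133426.91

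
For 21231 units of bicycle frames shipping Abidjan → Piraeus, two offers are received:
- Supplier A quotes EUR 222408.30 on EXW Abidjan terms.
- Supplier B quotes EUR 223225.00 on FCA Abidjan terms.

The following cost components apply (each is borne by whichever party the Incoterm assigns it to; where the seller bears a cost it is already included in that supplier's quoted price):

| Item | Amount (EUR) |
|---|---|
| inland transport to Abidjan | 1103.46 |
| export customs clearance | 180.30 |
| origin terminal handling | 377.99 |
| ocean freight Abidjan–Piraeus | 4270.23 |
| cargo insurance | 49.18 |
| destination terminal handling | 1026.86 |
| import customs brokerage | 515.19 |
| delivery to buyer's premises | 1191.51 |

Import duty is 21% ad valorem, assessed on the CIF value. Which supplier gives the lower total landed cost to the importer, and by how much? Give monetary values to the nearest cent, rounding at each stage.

Supplier A (EXW):
CIF value = EXW price + inland to port + export clearance + origin terminal + freight + insurance = 222408.30 + 1103.46 + 180.30 + 377.99 + 4270.23 + 49.18 = 228389.46
Import duty = 228389.46 × 21% = 47961.79
Buyer bears (A): 1103.46 + 180.30 + 377.99 + 4270.23 + 49.18 + 1026.86 + 515.19 + 1191.51 = 8714.72
Landed cost (A) = invoice 222408.30 + 8714.72 + duty 47961.79 = 279084.81
Supplier B (FCA):
CIF value = FCA price + origin terminal + freight + insurance = 223225.00 + 377.99 + 4270.23 + 49.18 = 227922.40
Import duty = 227922.40 × 21% = 47863.70
Buyer bears (B): 377.99 + 4270.23 + 49.18 + 1026.86 + 515.19 + 1191.51 = 7430.96
Landed cost (B) = invoice 223225.00 + 7430.96 + duty 47863.70 = 278519.66
Difference = |279084.81 − 278519.66| = 565.15

Supplier B is cheaper by EUR 565.15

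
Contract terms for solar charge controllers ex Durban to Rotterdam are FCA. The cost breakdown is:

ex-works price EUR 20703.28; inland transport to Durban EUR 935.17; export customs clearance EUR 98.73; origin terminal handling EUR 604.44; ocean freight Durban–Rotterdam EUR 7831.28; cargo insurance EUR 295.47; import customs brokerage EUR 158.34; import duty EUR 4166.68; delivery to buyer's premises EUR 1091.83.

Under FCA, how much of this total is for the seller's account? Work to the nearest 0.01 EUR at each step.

FCA: the seller delivers export-cleared goods to the carrier; the buyer bears costs from that point.
Seller's account: goods 20703.28 + inland to port 935.17 + export clearance 98.73 = 21737.18
Buyer's account: origin terminal 604.44 + freight 7831.28 + insurance 295.47 + brokerage 158.34 + duty 4166.68 + delivery 1091.83 = 14148.04

Seller's account: EUR 21737.18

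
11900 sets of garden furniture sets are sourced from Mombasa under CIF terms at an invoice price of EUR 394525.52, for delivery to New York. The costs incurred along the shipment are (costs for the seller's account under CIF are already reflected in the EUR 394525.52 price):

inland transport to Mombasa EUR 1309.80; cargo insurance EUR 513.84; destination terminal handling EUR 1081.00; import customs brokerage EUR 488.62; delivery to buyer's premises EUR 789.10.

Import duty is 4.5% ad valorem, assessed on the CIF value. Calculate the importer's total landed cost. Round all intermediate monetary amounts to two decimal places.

CIF: the seller pays costs through ocean freight and marine insurance to the destination port.
Already in the invoice (seller's account under CIF): inland to port, insurance — exclude.
The CIF price already equals the CIF value: 394525.52
Import duty = 394525.52 × 4.5% = 17753.65
Buyer bears: destination terminal 1081.00 + brokerage 488.62 + delivery 789.10 + duty 17753.65 = 20112.37
Landed cost = invoice 394525.52 + 20112.37 = 414637.89

Total landed cost: EUR 414637.89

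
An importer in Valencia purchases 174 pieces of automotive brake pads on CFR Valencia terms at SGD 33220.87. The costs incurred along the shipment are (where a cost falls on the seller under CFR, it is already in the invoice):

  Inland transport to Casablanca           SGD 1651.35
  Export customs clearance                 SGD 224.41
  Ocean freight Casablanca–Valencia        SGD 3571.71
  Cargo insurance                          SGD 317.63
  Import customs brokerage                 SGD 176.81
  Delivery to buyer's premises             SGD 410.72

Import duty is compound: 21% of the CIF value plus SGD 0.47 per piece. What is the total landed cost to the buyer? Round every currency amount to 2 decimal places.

CFR: the seller pays costs through ocean freight to the destination port, but not insurance.
Already in the invoice (seller's account under CFR): inland to port, export clearance, freight — exclude.
CIF value = CFR price + insurance = 33220.87 + 317.63 = 33538.50
Ad valorem component: 33538.50 × 21% = 7043.09
Specific component: 174 × 0.47 = 81.78
Import duty = 7043.09 + 81.78 = 7124.87
Buyer bears: insurance 317.63 + brokerage 176.81 + delivery 410.72 + duty 7124.87 = 8030.03
Landed cost = invoice 33220.87 + 8030.03 = 41250.90

Total landed cost: SGD 41250.90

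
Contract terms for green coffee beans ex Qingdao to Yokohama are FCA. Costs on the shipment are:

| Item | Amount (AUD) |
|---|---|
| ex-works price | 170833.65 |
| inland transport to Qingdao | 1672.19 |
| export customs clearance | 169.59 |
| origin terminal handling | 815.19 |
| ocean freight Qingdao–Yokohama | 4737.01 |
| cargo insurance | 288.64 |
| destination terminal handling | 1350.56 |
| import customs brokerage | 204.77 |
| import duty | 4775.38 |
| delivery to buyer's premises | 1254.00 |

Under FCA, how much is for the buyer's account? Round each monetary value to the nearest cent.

Buyer's account: AUD 13425.55

FCA: the seller delivers export-cleared goods to the carrier; the buyer bears costs from that point.
Seller's account: goods 170833.65 + inland to port 1672.19 + export clearance 169.59 = 172675.43
Buyer's account: origin terminal 815.19 + freight 4737.01 + insurance 288.64 + destination terminal 1350.56 + brokerage 204.77 + duty 4775.38 + delivery 1254.00 = 13425.55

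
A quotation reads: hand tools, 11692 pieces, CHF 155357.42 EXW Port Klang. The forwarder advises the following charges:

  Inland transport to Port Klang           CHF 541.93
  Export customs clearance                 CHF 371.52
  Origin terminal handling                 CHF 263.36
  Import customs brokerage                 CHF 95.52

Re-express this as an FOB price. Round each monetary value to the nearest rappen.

FOB price: CHF 156534.23

Not relevant to the conversion: brokerage — on the buyer under both terms; not part of either seller's price.
From EXW to FOB, the seller additionally bears: inland to port, export clearance, origin terminal.
FOB price = 155357.42 + 541.93 + 371.52 + 263.36 = 156534.23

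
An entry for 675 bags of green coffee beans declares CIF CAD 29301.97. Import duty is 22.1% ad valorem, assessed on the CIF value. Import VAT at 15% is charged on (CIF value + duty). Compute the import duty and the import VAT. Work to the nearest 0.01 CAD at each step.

Import duty = 29301.97 × 22.1% = 6475.74
VAT base = CIF + duty = 29301.97 + 6475.74 = 35777.71
Import VAT = 35777.71 × 15% = 5366.66

Import duty: CAD 6475.74; import VAT: CAD 5366.66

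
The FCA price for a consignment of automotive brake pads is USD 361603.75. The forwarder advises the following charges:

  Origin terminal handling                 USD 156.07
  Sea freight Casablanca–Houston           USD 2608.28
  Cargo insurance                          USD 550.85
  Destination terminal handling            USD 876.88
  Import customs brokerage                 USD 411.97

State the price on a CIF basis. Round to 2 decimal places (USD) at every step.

CIF price: USD 364918.95

Not relevant to the conversion: brokerage, destination terminal — on the buyer under both terms; not part of either seller's price.
From FCA to CIF, the seller additionally bears: origin terminal, freight, insurance.
CIF price = 361603.75 + 156.07 + 2608.28 + 550.85 = 364918.95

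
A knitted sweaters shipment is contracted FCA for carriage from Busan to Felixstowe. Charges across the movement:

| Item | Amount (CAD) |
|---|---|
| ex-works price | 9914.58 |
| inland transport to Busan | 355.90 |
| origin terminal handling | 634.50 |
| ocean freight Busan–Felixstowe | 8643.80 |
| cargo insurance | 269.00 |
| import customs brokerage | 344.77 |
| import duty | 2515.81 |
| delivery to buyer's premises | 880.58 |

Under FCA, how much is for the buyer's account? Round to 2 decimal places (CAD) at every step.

Buyer's account: CAD 13288.46

FCA: the seller delivers export-cleared goods to the carrier; the buyer bears costs from that point.
Seller's account: goods 9914.58 + inland to port 355.90 = 10270.48
Buyer's account: origin terminal 634.50 + freight 8643.80 + insurance 269.00 + brokerage 344.77 + duty 2515.81 + delivery 880.58 = 13288.46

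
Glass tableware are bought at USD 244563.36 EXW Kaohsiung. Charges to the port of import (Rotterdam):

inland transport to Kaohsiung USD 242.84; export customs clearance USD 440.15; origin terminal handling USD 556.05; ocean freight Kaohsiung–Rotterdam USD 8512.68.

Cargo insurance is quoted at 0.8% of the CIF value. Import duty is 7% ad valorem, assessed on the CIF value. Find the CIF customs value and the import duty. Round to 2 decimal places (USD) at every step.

CIF value: USD 256366.01; import duty: USD 17945.62

Let C be the CIF value. C = EXW price + pre-shipment costs + freight + 0.8% × C
C − 0.8% × C = 244563.36 + 242.84 + 440.15 + 556.05 + 8512.68
0.992 × C = 254315.08
C = 254315.08 / 0.992 = 256366.01
Insurance premium = 0.8% × 256366.01 = 2050.93
Import duty = 256366.01 × 7% = 17945.62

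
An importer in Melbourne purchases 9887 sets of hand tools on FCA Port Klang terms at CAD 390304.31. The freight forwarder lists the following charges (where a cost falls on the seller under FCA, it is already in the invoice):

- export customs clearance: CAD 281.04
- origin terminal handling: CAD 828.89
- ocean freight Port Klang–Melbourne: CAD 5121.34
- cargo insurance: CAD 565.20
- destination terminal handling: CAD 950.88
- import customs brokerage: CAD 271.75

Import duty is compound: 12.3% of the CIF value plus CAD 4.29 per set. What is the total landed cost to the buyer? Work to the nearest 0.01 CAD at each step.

Total landed cost: CAD 489266.43

FCA: the seller delivers export-cleared goods to the carrier; the buyer bears costs from that point.
Already in the invoice (seller's account under FCA): export clearance — exclude.
CIF value = FCA price + origin terminal + freight + insurance = 390304.31 + 828.89 + 5121.34 + 565.20 = 396819.74
Ad valorem component: 396819.74 × 12.3% = 48808.83
Specific component: 9887 × 4.29 = 42415.23
Import duty = 48808.83 + 42415.23 = 91224.06
Buyer bears: origin terminal 828.89 + freight 5121.34 + insurance 565.20 + destination terminal 950.88 + brokerage 271.75 + duty 91224.06 = 98962.12
Landed cost = invoice 390304.31 + 98962.12 = 489266.43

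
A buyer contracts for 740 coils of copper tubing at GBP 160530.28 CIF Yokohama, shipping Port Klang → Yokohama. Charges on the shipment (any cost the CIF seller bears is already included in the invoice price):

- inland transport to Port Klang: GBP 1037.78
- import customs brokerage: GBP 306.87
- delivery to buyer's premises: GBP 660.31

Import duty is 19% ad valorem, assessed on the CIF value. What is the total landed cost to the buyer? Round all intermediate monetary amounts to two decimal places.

Total landed cost: GBP 191998.21

CIF: the seller pays costs through ocean freight and marine insurance to the destination port.
Already in the invoice (seller's account under CIF): inland to port — exclude.
The CIF price already equals the CIF value: 160530.28
Import duty = 160530.28 × 19% = 30500.75
Buyer bears: brokerage 306.87 + delivery 660.31 + duty 30500.75 = 31467.93
Landed cost = invoice 160530.28 + 31467.93 = 191998.21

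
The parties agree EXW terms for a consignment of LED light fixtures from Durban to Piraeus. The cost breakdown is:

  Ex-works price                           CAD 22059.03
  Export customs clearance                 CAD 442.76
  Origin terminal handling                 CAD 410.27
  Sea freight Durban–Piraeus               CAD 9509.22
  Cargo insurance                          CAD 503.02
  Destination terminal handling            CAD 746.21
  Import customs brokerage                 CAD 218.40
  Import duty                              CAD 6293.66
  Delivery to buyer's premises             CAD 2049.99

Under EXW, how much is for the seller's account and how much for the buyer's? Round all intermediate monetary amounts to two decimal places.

EXW: the seller makes goods available at their premises; the buyer bears all onward costs.
Seller's account: goods 22059.03 = 22059.03
Buyer's account: export clearance 442.76 + origin terminal 410.27 + freight 9509.22 + insurance 503.02 + destination terminal 746.21 + brokerage 218.40 + duty 6293.66 + delivery 2049.99 = 20173.53

Seller: CAD 22059.03; buyer: CAD 20173.53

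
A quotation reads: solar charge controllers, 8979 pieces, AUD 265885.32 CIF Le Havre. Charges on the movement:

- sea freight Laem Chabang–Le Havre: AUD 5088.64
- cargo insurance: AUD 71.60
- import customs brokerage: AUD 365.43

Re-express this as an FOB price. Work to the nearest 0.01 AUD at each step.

Not relevant to the conversion: brokerage — on the buyer under both terms; not part of either seller's price.
From CIF to FOB, the seller no longer bears: freight, insurance.
FOB price = 265885.32 − 5088.64 − 71.60 = 260725.08

FOB price: AUD 260725.08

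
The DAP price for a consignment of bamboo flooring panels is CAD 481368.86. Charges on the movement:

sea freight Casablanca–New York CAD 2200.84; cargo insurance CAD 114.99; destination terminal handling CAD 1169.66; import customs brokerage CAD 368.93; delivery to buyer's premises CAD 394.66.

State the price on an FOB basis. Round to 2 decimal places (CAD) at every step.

Not relevant to the conversion: brokerage — on the buyer under both terms; not part of either seller's price.
From DAP to FOB, the seller no longer bears: freight, insurance, destination terminal, delivery.
FOB price = 481368.86 − 2200.84 − 114.99 − 1169.66 − 394.66 = 477488.71

FOB price: CAD 477488.71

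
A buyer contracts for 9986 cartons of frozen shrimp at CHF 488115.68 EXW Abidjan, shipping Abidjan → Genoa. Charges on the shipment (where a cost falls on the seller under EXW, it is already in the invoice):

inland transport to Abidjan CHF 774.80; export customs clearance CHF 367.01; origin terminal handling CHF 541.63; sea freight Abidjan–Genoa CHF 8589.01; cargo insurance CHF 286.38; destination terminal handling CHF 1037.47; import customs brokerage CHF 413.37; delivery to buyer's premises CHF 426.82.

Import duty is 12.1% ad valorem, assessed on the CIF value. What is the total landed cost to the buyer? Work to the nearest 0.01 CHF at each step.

Total landed cost: CHF 560891.79

EXW: the seller makes goods available at their premises; the buyer bears all onward costs.
CIF value = EXW price + inland to port + export clearance + origin terminal + freight + insurance = 488115.68 + 774.80 + 367.01 + 541.63 + 8589.01 + 286.38 = 498674.51
Import duty = 498674.51 × 12.1% = 60339.62
Buyer bears: inland to port 774.80 + export clearance 367.01 + origin terminal 541.63 + freight 8589.01 + insurance 286.38 + destination terminal 1037.47 + brokerage 413.37 + delivery 426.82 + duty 60339.62 = 72776.11
Landed cost = invoice 488115.68 + 72776.11 = 560891.79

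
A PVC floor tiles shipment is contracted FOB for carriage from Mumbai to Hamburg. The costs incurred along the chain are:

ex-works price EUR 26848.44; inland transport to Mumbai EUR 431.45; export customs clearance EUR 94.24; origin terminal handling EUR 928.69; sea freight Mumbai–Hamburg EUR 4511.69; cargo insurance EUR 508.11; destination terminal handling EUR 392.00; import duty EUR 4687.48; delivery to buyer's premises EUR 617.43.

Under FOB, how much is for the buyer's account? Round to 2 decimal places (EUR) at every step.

Buyer's account: EUR 10716.71

FOB: the seller bears costs until goods are on board at the origin port; the buyer bears freight, insurance and all costs thereafter.
Seller's account: goods 26848.44 + inland to port 431.45 + export clearance 94.24 + origin terminal 928.69 = 28302.82
Buyer's account: freight 4511.69 + insurance 508.11 + destination terminal 392.00 + duty 4687.48 + delivery 617.43 = 10716.71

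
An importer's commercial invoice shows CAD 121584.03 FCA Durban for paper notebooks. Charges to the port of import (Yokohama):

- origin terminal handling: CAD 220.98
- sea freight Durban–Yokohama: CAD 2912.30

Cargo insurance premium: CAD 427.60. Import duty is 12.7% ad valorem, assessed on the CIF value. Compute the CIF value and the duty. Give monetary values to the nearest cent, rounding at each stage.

CIF = FCA price + pre-shipment costs + freight + insurance
CIF = 121584.03 + 220.98 + 2912.30 + 427.60 = 125144.91
Import duty = 125144.91 × 12.7% = 15893.40

CIF value: CAD 125144.91; import duty: CAD 15893.40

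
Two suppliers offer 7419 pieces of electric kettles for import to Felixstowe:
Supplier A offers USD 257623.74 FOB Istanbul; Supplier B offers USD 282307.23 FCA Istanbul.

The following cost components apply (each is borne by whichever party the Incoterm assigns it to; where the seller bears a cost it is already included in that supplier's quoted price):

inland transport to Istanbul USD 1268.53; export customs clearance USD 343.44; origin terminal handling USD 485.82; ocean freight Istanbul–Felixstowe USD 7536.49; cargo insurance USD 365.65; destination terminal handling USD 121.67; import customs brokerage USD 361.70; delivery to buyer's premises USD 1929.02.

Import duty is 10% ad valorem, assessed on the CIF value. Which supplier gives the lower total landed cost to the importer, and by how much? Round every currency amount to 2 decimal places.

Supplier A is cheaper by USD 27686.24

Supplier A (FOB):
CIF value = FOB price + freight + insurance = 257623.74 + 7536.49 + 365.65 = 265525.88
Import duty = 265525.88 × 10% = 26552.59
Buyer bears (A): 7536.49 + 365.65 + 121.67 + 361.70 + 1929.02 = 10314.53
Landed cost (A) = invoice 257623.74 + 10314.53 + duty 26552.59 = 294490.86
Supplier B (FCA):
CIF value = FCA price + origin terminal + freight + insurance = 282307.23 + 485.82 + 7536.49 + 365.65 = 290695.19
Import duty = 290695.19 × 10% = 29069.52
Buyer bears (B): 485.82 + 7536.49 + 365.65 + 121.67 + 361.70 + 1929.02 = 10800.35
Landed cost (B) = invoice 282307.23 + 10800.35 + duty 29069.52 = 322177.10
Difference = |294490.86 − 322177.10| = 27686.24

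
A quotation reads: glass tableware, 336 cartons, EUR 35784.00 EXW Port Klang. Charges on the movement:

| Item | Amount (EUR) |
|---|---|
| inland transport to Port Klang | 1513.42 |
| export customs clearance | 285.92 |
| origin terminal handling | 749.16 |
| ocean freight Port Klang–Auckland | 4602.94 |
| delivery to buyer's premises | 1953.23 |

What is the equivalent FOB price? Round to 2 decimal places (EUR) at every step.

FOB price: EUR 38332.50

Not relevant to the conversion: delivery, freight — on the buyer under both terms; not part of either seller's price.
From EXW to FOB, the seller additionally bears: inland to port, export clearance, origin terminal.
FOB price = 35784.00 + 1513.42 + 285.92 + 749.16 = 38332.50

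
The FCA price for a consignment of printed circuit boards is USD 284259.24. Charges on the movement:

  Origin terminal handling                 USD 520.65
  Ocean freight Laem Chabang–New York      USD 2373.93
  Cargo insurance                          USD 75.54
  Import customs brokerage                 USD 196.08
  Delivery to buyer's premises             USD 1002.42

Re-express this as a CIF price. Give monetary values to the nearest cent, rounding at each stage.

CIF price: USD 287229.36

Not relevant to the conversion: brokerage, delivery — on the buyer under both terms; not part of either seller's price.
From FCA to CIF, the seller additionally bears: origin terminal, freight, insurance.
CIF price = 284259.24 + 520.65 + 2373.93 + 75.54 = 287229.36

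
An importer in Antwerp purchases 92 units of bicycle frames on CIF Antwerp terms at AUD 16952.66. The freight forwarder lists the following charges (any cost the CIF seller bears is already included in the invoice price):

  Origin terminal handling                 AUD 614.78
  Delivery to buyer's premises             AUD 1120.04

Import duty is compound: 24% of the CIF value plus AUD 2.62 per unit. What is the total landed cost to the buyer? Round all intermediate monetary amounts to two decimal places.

Total landed cost: AUD 22382.38

CIF: the seller pays costs through ocean freight and marine insurance to the destination port.
Already in the invoice (seller's account under CIF): origin terminal — exclude.
The CIF price already equals the CIF value: 16952.66
Ad valorem component: 16952.66 × 24% = 4068.64
Specific component: 92 × 2.62 = 241.04
Import duty = 4068.64 + 241.04 = 4309.68
Buyer bears: delivery 1120.04 + duty 4309.68 = 5429.72
Landed cost = invoice 16952.66 + 5429.72 = 22382.38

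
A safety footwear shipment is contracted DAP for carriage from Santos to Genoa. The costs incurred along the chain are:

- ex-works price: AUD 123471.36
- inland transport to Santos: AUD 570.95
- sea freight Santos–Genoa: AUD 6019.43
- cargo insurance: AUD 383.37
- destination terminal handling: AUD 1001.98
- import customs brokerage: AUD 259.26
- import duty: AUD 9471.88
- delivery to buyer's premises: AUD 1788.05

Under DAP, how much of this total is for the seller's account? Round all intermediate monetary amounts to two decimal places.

Seller's account: AUD 133235.14

DAP: the seller bears all costs to the named destination except import duty and clearance.
Seller's account: goods 123471.36 + inland to port 570.95 + freight 6019.43 + insurance 383.37 + destination terminal 1001.98 + delivery 1788.05 = 133235.14
Buyer's account: brokerage 259.26 + duty 9471.88 = 9731.14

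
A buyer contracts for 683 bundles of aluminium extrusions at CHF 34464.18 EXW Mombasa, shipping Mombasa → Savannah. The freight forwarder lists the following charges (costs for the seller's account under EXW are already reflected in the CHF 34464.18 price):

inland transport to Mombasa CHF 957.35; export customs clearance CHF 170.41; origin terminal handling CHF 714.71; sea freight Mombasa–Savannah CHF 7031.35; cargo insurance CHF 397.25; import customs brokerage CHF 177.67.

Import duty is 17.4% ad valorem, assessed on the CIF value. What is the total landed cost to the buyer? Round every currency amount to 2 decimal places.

Total landed cost: CHF 51522.85

EXW: the seller makes goods available at their premises; the buyer bears all onward costs.
CIF value = EXW price + inland to port + export clearance + origin terminal + freight + insurance = 34464.18 + 957.35 + 170.41 + 714.71 + 7031.35 + 397.25 = 43735.25
Import duty = 43735.25 × 17.4% = 7609.93
Buyer bears: inland to port 957.35 + export clearance 170.41 + origin terminal 714.71 + freight 7031.35 + insurance 397.25 + brokerage 177.67 + duty 7609.93 = 17058.67
Landed cost = invoice 34464.18 + 17058.67 = 51522.85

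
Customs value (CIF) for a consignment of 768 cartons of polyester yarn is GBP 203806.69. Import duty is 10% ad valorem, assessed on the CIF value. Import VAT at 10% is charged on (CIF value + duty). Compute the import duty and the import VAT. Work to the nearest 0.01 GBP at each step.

Import duty = 203806.69 × 10% = 20380.67
VAT base = CIF + duty = 203806.69 + 20380.67 = 224187.36
Import VAT = 224187.36 × 10% = 22418.74

Import duty: GBP 20380.67; import VAT: GBP 22418.74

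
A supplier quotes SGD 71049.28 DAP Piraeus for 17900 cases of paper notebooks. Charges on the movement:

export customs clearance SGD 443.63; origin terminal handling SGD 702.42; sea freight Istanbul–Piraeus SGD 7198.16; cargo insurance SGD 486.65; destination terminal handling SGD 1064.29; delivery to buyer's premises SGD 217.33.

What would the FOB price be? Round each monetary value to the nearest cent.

Not relevant to the conversion: export clearance, origin terminal — on the seller under both DAP and FOB; already in the DAP price and stays in the FOB price.
From DAP to FOB, the seller no longer bears: freight, insurance, destination terminal, delivery.
FOB price = 71049.28 − 7198.16 − 486.65 − 1064.29 − 217.33 = 62082.85

FOB price: SGD 62082.85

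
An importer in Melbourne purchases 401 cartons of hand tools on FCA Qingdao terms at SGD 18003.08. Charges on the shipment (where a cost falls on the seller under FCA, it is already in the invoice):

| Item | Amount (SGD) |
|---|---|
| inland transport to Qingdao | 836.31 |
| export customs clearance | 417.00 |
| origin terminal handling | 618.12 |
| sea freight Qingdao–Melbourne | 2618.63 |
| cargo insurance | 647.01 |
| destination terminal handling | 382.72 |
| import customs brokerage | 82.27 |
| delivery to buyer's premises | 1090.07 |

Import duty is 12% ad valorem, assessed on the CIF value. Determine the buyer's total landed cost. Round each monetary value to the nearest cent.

FCA: the seller delivers export-cleared goods to the carrier; the buyer bears costs from that point.
Already in the invoice (seller's account under FCA): inland to port, export clearance — exclude.
CIF value = FCA price + origin terminal + freight + insurance = 18003.08 + 618.12 + 2618.63 + 647.01 = 21886.84
Import duty = 21886.84 × 12% = 2626.42
Buyer bears: origin terminal 618.12 + freight 2618.63 + insurance 647.01 + destination terminal 382.72 + brokerage 82.27 + delivery 1090.07 + duty 2626.42 = 8065.24
Landed cost = invoice 18003.08 + 8065.24 = 26068.32

Total landed cost: SGD 26068.32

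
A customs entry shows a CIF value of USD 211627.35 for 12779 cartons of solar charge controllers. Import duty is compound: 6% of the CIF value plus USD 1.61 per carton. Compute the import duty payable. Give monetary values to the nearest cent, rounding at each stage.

Import duty: USD 33271.83

Ad valorem component: 211627.35 × 6% = 12697.64
Specific component: 12779 × 1.61 = 20574.19
Import duty = 12697.64 + 20574.19 = 33271.83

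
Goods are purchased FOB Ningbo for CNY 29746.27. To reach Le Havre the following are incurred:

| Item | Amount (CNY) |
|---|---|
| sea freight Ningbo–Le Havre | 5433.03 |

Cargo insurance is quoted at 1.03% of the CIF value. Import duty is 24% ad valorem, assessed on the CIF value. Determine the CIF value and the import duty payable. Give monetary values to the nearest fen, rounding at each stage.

CIF value: CNY 35545.42; import duty: CNY 8530.90

Let C be the CIF value. C = FOB price + freight + 1.03% × C
C − 1.03% × C = 29746.27 + 5433.03
0.9897 × C = 35179.30
C = 35179.30 / 0.9897 = 35545.42
Insurance premium = 1.03% × 35545.42 = 366.12
Import duty = 35545.42 × 24% = 8530.90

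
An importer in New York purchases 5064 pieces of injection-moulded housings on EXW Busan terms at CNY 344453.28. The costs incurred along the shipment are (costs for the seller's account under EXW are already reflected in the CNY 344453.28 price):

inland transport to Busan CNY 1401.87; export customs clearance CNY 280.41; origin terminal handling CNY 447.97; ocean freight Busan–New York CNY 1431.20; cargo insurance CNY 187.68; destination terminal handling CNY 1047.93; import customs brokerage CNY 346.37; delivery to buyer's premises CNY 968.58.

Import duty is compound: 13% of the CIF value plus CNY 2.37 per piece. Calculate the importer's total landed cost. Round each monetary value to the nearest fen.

Total landed cost: CNY 407833.28

EXW: the seller makes goods available at their premises; the buyer bears all onward costs.
CIF value = EXW price + inland to port + export clearance + origin terminal + freight + insurance = 344453.28 + 1401.87 + 280.41 + 447.97 + 1431.20 + 187.68 = 348202.41
Ad valorem component: 348202.41 × 13% = 45266.31
Specific component: 5064 × 2.37 = 12001.68
Import duty = 45266.31 + 12001.68 = 57267.99
Buyer bears: inland to port 1401.87 + export clearance 280.41 + origin terminal 447.97 + freight 1431.20 + insurance 187.68 + destination terminal 1047.93 + brokerage 346.37 + delivery 968.58 + duty 57267.99 = 63380.00
Landed cost = invoice 344453.28 + 63380.00 = 407833.28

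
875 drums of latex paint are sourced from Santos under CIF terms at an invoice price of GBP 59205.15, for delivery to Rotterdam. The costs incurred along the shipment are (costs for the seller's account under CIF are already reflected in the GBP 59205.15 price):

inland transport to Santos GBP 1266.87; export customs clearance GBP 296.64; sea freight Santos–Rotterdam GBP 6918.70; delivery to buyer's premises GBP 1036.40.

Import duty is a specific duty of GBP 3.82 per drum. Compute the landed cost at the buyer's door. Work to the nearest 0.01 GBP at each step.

CIF: the seller pays costs through ocean freight and marine insurance to the destination port.
Already in the invoice (seller's account under CIF): inland to port, export clearance, freight — exclude.
The CIF price already equals the CIF value: 59205.15
Import duty = 875 × 3.82 = 3342.50
Buyer bears: delivery 1036.40 + duty 3342.50 = 4378.90
Landed cost = invoice 59205.15 + 4378.90 = 63584.05

Total landed cost: GBP 63584.05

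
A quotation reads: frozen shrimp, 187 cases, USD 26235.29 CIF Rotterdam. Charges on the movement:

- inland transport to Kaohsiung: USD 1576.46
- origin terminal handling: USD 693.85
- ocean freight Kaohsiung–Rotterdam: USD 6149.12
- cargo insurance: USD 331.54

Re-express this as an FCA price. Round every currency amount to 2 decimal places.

FCA price: USD 19060.78

Not relevant to the conversion: inland to port — on the seller under both CIF and FCA; already in the CIF price and stays in the FCA price.
From CIF to FCA, the seller no longer bears: origin terminal, freight, insurance.
FCA price = 26235.29 − 693.85 − 6149.12 − 331.54 = 19060.78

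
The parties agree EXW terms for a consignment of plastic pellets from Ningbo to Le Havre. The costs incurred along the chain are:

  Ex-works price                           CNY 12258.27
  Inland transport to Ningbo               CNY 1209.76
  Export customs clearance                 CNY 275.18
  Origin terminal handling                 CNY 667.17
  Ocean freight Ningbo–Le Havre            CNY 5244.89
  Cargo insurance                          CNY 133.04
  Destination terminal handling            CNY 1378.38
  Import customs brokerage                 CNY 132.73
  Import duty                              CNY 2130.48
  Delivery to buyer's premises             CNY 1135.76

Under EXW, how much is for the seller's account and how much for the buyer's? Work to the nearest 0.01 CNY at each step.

EXW: the seller makes goods available at their premises; the buyer bears all onward costs.
Seller's account: goods 12258.27 = 12258.27
Buyer's account: inland to port 1209.76 + export clearance 275.18 + origin terminal 667.17 + freight 5244.89 + insurance 133.04 + destination terminal 1378.38 + brokerage 132.73 + duty 2130.48 + delivery 1135.76 = 12307.39

Seller: CNY 12258.27; buyer: CNY 12307.39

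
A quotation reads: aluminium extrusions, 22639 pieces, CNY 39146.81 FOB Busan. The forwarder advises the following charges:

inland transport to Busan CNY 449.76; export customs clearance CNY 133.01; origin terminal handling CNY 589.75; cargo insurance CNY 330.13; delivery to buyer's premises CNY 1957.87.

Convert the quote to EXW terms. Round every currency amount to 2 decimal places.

Not relevant to the conversion: insurance, delivery — on the buyer under both terms; not part of either seller's price.
From FOB to EXW, the seller no longer bears: inland to port, export clearance, origin terminal.
EXW price = 39146.81 − 449.76 − 133.01 − 589.75 = 37974.29

EXW price: CNY 37974.29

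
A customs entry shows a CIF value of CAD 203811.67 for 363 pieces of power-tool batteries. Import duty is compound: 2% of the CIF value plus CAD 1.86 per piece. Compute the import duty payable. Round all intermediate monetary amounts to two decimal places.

Ad valorem component: 203811.67 × 2% = 4076.23
Specific component: 363 × 1.86 = 675.18
Import duty = 4076.23 + 675.18 = 4751.41

Import duty: CAD 4751.41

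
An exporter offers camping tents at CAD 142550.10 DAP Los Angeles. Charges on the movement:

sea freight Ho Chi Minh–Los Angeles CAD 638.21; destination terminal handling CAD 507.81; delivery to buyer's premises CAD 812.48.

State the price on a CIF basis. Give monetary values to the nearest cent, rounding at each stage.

Not relevant to the conversion: freight — on the seller under both DAP and CIF; already in the DAP price and stays in the CIF price.
From DAP to CIF, the seller no longer bears: destination terminal, delivery.
CIF price = 142550.10 − 507.81 − 812.48 = 141229.81

CIF price: CAD 141229.81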